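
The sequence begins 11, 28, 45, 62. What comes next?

Differences: 28 - 11 = 17
This is an arithmetic sequence with common difference d = 17.
Next term = 62 + 17 = 79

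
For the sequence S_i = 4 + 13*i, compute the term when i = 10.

S_10 = 4 + 13*10 = 4 + 130 = 134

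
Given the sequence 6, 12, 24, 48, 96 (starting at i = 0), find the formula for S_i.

Check ratios: 12 / 6 = 2.0
Common ratio r = 2.
First term a = 6.
Formula: S_i = 6 * 2^i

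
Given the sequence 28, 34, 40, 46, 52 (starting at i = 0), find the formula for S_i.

Check differences: 34 - 28 = 6
40 - 34 = 6
Common difference d = 6.
First term a = 28.
Formula: S_i = 28 + 6*i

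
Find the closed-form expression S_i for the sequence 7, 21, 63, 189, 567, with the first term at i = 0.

Check ratios: 21 / 7 = 3.0
Common ratio r = 3.
First term a = 7.
Formula: S_i = 7 * 3^i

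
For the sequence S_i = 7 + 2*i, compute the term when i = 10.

S_10 = 7 + 2*10 = 7 + 20 = 27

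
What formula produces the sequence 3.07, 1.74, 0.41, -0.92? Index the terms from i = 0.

Check differences: 1.74 - 3.07 = -1.33
0.41 - 1.74 = -1.33
Common difference d = -1.33.
First term a = 3.07.
Formula: S_i = 3.07 - 1.33*i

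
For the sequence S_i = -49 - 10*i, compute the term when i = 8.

S_8 = -49 + -10*8 = -49 + -80 = -129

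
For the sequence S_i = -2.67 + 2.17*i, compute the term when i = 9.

S_9 = -2.67 + 2.17*9 = -2.67 + 19.53 = 16.86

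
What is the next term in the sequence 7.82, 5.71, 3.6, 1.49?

Differences: 5.71 - 7.82 = -2.11
This is an arithmetic sequence with common difference d = -2.11.
Next term = 1.49 + -2.11 = -0.62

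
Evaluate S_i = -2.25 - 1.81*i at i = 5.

S_5 = -2.25 + -1.81*5 = -2.25 + -9.05 = -11.3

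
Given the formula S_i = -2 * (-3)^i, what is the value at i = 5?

S_5 = -2 * (-3)^5 = -2 * -243 = 486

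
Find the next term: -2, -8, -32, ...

Ratios: -8 / -2 = 4.0
This is a geometric sequence with common ratio r = 4.
Next term = -32 * 4 = -128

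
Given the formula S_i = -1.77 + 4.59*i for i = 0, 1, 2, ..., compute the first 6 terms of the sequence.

This is an arithmetic sequence.
i=0: S_0 = -1.77 + 4.59*0 = -1.77
i=1: S_1 = -1.77 + 4.59*1 = 2.82
i=2: S_2 = -1.77 + 4.59*2 = 7.41
i=3: S_3 = -1.77 + 4.59*3 = 12.0
i=4: S_4 = -1.77 + 4.59*4 = 16.59
i=5: S_5 = -1.77 + 4.59*5 = 21.18
The first 6 terms are: [-1.77, 2.82, 7.41, 12.0, 16.59, 21.18]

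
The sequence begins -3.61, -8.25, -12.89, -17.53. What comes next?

Differences: -8.25 - -3.61 = -4.64
This is an arithmetic sequence with common difference d = -4.64.
Next term = -17.53 + -4.64 = -22.17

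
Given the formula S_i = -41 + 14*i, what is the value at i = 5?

S_5 = -41 + 14*5 = -41 + 70 = 29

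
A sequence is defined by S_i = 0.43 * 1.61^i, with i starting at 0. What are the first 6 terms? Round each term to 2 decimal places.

This is a geometric sequence.
i=0: S_0 = 0.43 * 1.61^0 = 0.43
i=1: S_1 = 0.43 * 1.61^1 ≈ 0.69
i=2: S_2 = 0.43 * 1.61^2 ≈ 1.11
i=3: S_3 = 0.43 * 1.61^3 ≈ 1.79
i=4: S_4 = 0.43 * 1.61^4 ≈ 2.89
i=5: S_5 = 0.43 * 1.61^5 ≈ 4.65
The first 6 terms are: [0.43, 0.69, 1.11, 1.79, 2.89, 4.65]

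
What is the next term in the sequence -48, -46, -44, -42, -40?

Differences: -46 - -48 = 2
This is an arithmetic sequence with common difference d = 2.
Next term = -40 + 2 = -38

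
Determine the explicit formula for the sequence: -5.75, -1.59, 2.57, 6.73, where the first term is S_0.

Check differences: -1.59 - -5.75 = 4.16
2.57 - -1.59 = 4.16
Common difference d = 4.16.
First term a = -5.75.
Formula: S_i = -5.75 + 4.16*i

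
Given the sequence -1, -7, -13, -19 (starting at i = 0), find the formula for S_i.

Check differences: -7 - -1 = -6
-13 - -7 = -6
Common difference d = -6.
First term a = -1.
Formula: S_i = -1 - 6*i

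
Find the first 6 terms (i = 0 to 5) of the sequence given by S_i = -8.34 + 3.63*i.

This is an arithmetic sequence.
i=0: S_0 = -8.34 + 3.63*0 = -8.34
i=1: S_1 = -8.34 + 3.63*1 = -4.71
i=2: S_2 = -8.34 + 3.63*2 = -1.08
i=3: S_3 = -8.34 + 3.63*3 = 2.55
i=4: S_4 = -8.34 + 3.63*4 = 6.18
i=5: S_5 = -8.34 + 3.63*5 = 9.81
The first 6 terms are: [-8.34, -4.71, -1.08, 2.55, 6.18, 9.81]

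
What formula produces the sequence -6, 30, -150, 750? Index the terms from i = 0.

Check ratios: 30 / -6 = -5.0
Common ratio r = -5.
First term a = -6.
Formula: S_i = -6 * (-5)^i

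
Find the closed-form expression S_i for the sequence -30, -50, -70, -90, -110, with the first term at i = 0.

Check differences: -50 - -30 = -20
-70 - -50 = -20
Common difference d = -20.
First term a = -30.
Formula: S_i = -30 - 20*i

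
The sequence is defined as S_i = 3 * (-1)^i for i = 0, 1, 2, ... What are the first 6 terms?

This is a geometric sequence.
i=0: S_0 = 3 * (-1)^0 = 3
i=1: S_1 = 3 * (-1)^1 = -3
i=2: S_2 = 3 * (-1)^2 = 3
i=3: S_3 = 3 * (-1)^3 = -3
i=4: S_4 = 3 * (-1)^4 = 3
i=5: S_5 = 3 * (-1)^5 = -3
The first 6 terms are: [3, -3, 3, -3, 3, -3]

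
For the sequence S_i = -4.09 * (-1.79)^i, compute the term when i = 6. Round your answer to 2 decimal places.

S_6 = -4.09 * (-1.79)^6 ≈ -4.09 * 32.8941 ≈ -134.54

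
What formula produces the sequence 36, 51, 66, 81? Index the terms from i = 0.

Check differences: 51 - 36 = 15
66 - 51 = 15
Common difference d = 15.
First term a = 36.
Formula: S_i = 36 + 15*i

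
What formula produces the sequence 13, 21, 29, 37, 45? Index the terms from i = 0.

Check differences: 21 - 13 = 8
29 - 21 = 8
Common difference d = 8.
First term a = 13.
Formula: S_i = 13 + 8*i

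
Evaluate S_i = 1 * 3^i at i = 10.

S_10 = 1 * 3^10 = 1 * 59049 = 59049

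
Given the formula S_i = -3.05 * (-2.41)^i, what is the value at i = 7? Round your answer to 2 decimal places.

S_7 = -3.05 * (-2.41)^7 ≈ -3.05 * -472.1927 ≈ 1440.19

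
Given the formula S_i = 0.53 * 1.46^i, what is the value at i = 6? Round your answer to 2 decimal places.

S_6 = 0.53 * 1.46^6 ≈ 0.53 * 9.6854 ≈ 5.13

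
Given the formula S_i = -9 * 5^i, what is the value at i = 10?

S_10 = -9 * 5^10 = -9 * 9765625 = -87890625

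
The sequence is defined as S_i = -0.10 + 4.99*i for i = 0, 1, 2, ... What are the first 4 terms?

This is an arithmetic sequence.
i=0: S_0 = -0.1 + 4.99*0 = -0.1
i=1: S_1 = -0.1 + 4.99*1 = 4.89
i=2: S_2 = -0.1 + 4.99*2 = 9.88
i=3: S_3 = -0.1 + 4.99*3 = 14.87
The first 4 terms are: [-0.1, 4.89, 9.88, 14.87]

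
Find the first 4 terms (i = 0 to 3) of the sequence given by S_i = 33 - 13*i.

This is an arithmetic sequence.
i=0: S_0 = 33 + -13*0 = 33
i=1: S_1 = 33 + -13*1 = 20
i=2: S_2 = 33 + -13*2 = 7
i=3: S_3 = 33 + -13*3 = -6
The first 4 terms are: [33, 20, 7, -6]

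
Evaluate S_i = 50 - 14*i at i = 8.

S_8 = 50 + -14*8 = 50 + -112 = -62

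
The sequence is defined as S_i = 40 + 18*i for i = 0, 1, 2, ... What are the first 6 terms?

This is an arithmetic sequence.
i=0: S_0 = 40 + 18*0 = 40
i=1: S_1 = 40 + 18*1 = 58
i=2: S_2 = 40 + 18*2 = 76
i=3: S_3 = 40 + 18*3 = 94
i=4: S_4 = 40 + 18*4 = 112
i=5: S_5 = 40 + 18*5 = 130
The first 6 terms are: [40, 58, 76, 94, 112, 130]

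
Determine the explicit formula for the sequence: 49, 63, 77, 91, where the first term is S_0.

Check differences: 63 - 49 = 14
77 - 63 = 14
Common difference d = 14.
First term a = 49.
Formula: S_i = 49 + 14*i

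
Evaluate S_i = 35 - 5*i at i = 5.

S_5 = 35 + -5*5 = 35 + -25 = 10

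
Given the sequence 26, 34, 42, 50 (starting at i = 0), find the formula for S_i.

Check differences: 34 - 26 = 8
42 - 34 = 8
Common difference d = 8.
First term a = 26.
Formula: S_i = 26 + 8*i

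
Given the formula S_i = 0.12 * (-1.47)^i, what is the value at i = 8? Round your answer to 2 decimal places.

S_8 = 0.12 * (-1.47)^8 ≈ 0.12 * 21.8041 ≈ 2.62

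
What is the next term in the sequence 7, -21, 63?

Ratios: -21 / 7 = -3.0
This is a geometric sequence with common ratio r = -3.
Next term = 63 * -3 = -189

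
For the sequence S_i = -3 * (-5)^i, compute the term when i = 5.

S_5 = -3 * (-5)^5 = -3 * -3125 = 9375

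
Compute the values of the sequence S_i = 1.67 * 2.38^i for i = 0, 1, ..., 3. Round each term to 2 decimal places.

This is a geometric sequence.
i=0: S_0 = 1.67 * 2.38^0 = 1.67
i=1: S_1 = 1.67 * 2.38^1 ≈ 3.97
i=2: S_2 = 1.67 * 2.38^2 ≈ 9.46
i=3: S_3 = 1.67 * 2.38^3 ≈ 22.51
The first 4 terms are: [1.67, 3.97, 9.46, 22.51]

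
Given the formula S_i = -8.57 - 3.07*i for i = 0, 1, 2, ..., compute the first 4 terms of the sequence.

This is an arithmetic sequence.
i=0: S_0 = -8.57 + -3.07*0 = -8.57
i=1: S_1 = -8.57 + -3.07*1 = -11.64
i=2: S_2 = -8.57 + -3.07*2 = -14.71
i=3: S_3 = -8.57 + -3.07*3 = -17.78
The first 4 terms are: [-8.57, -11.64, -14.71, -17.78]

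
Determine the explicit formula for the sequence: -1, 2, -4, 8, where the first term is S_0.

Check ratios: 2 / -1 = -2.0
Common ratio r = -2.
First term a = -1.
Formula: S_i = -1 * (-2)^i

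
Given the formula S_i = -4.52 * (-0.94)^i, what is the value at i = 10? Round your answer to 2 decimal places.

S_10 = -4.52 * (-0.94)^10 ≈ -4.52 * 0.5386 ≈ -2.43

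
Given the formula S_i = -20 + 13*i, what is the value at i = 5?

S_5 = -20 + 13*5 = -20 + 65 = 45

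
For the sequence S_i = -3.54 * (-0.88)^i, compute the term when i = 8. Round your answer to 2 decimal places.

S_8 = -3.54 * (-0.88)^8 ≈ -3.54 * 0.3596 ≈ -1.27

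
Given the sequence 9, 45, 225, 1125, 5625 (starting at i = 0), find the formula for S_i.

Check ratios: 45 / 9 = 5.0
Common ratio r = 5.
First term a = 9.
Formula: S_i = 9 * 5^i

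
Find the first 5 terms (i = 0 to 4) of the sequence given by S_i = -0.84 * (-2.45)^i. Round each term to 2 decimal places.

This is a geometric sequence.
i=0: S_0 = -0.84 * (-2.45)^0 = -0.84
i=1: S_1 = -0.84 * (-2.45)^1 ≈ 2.06
i=2: S_2 = -0.84 * (-2.45)^2 ≈ -5.04
i=3: S_3 = -0.84 * (-2.45)^3 ≈ 12.35
i=4: S_4 = -0.84 * (-2.45)^4 ≈ -30.27
The first 5 terms are: [-0.84, 2.06, -5.04, 12.35, -30.27]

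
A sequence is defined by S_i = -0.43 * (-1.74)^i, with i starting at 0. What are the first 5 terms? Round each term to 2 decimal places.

This is a geometric sequence.
i=0: S_0 = -0.43 * (-1.74)^0 = -0.43
i=1: S_1 = -0.43 * (-1.74)^1 ≈ 0.75
i=2: S_2 = -0.43 * (-1.74)^2 ≈ -1.3
i=3: S_3 = -0.43 * (-1.74)^3 ≈ 2.27
i=4: S_4 = -0.43 * (-1.74)^4 ≈ -3.94
The first 5 terms are: [-0.43, 0.75, -1.3, 2.27, -3.94]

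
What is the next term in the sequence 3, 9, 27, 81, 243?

Ratios: 9 / 3 = 3.0
This is a geometric sequence with common ratio r = 3.
Next term = 243 * 3 = 729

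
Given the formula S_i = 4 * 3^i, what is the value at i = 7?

S_7 = 4 * 3^7 = 4 * 2187 = 8748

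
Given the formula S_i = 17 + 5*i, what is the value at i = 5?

S_5 = 17 + 5*5 = 17 + 25 = 42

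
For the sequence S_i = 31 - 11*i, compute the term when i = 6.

S_6 = 31 + -11*6 = 31 + -66 = -35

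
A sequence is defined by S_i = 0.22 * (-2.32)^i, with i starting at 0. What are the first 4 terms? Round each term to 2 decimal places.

This is a geometric sequence.
i=0: S_0 = 0.22 * (-2.32)^0 = 0.22
i=1: S_1 = 0.22 * (-2.32)^1 ≈ -0.51
i=2: S_2 = 0.22 * (-2.32)^2 ≈ 1.18
i=3: S_3 = 0.22 * (-2.32)^3 ≈ -2.75
The first 4 terms are: [0.22, -0.51, 1.18, -2.75]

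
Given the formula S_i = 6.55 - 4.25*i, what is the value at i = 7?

S_7 = 6.55 + -4.25*7 = 6.55 + -29.75 = -23.2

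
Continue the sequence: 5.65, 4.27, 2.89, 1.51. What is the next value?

Differences: 4.27 - 5.65 = -1.38
This is an arithmetic sequence with common difference d = -1.38.
Next term = 1.51 + -1.38 = 0.13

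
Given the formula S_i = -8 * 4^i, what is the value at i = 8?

S_8 = -8 * 4^8 = -8 * 65536 = -524288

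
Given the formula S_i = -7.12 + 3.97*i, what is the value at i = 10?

S_10 = -7.12 + 3.97*10 = -7.12 + 39.7 = 32.58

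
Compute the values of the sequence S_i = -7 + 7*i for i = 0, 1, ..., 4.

This is an arithmetic sequence.
i=0: S_0 = -7 + 7*0 = -7
i=1: S_1 = -7 + 7*1 = 0
i=2: S_2 = -7 + 7*2 = 7
i=3: S_3 = -7 + 7*3 = 14
i=4: S_4 = -7 + 7*4 = 21
The first 5 terms are: [-7, 0, 7, 14, 21]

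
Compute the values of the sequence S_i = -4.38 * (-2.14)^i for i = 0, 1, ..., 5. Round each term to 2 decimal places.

This is a geometric sequence.
i=0: S_0 = -4.38 * (-2.14)^0 = -4.38
i=1: S_1 = -4.38 * (-2.14)^1 ≈ 9.37
i=2: S_2 = -4.38 * (-2.14)^2 ≈ -20.06
i=3: S_3 = -4.38 * (-2.14)^3 ≈ 42.93
i=4: S_4 = -4.38 * (-2.14)^4 ≈ -91.86
i=5: S_5 = -4.38 * (-2.14)^5 ≈ 196.58
The first 6 terms are: [-4.38, 9.37, -20.06, 42.93, -91.86, 196.58]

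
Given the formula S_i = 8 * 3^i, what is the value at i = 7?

S_7 = 8 * 3^7 = 8 * 2187 = 17496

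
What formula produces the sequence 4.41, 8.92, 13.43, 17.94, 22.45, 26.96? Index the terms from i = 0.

Check differences: 8.92 - 4.41 = 4.51
13.43 - 8.92 = 4.51
Common difference d = 4.51.
First term a = 4.41.
Formula: S_i = 4.41 + 4.51*i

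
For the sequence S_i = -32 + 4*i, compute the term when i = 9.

S_9 = -32 + 4*9 = -32 + 36 = 4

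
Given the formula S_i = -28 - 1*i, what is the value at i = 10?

S_10 = -28 + -1*10 = -28 + -10 = -38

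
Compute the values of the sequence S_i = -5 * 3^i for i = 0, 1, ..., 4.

This is a geometric sequence.
i=0: S_0 = -5 * 3^0 = -5
i=1: S_1 = -5 * 3^1 = -15
i=2: S_2 = -5 * 3^2 = -45
i=3: S_3 = -5 * 3^3 = -135
i=4: S_4 = -5 * 3^4 = -405
The first 5 terms are: [-5, -15, -45, -135, -405]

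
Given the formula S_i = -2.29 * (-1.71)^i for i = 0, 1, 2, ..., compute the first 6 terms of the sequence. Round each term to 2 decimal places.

This is a geometric sequence.
i=0: S_0 = -2.29 * (-1.71)^0 = -2.29
i=1: S_1 = -2.29 * (-1.71)^1 ≈ 3.92
i=2: S_2 = -2.29 * (-1.71)^2 ≈ -6.7
i=3: S_3 = -2.29 * (-1.71)^3 ≈ 11.45
i=4: S_4 = -2.29 * (-1.71)^4 ≈ -19.58
i=5: S_5 = -2.29 * (-1.71)^5 ≈ 33.48
The first 6 terms are: [-2.29, 3.92, -6.7, 11.45, -19.58, 33.48]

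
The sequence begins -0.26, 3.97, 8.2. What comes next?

Differences: 3.97 - -0.26 = 4.23
This is an arithmetic sequence with common difference d = 4.23.
Next term = 8.2 + 4.23 = 12.43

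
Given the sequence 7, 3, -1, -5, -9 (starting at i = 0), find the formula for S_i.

Check differences: 3 - 7 = -4
-1 - 3 = -4
Common difference d = -4.
First term a = 7.
Formula: S_i = 7 - 4*i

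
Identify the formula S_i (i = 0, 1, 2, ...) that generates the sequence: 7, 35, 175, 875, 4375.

Check ratios: 35 / 7 = 5.0
Common ratio r = 5.
First term a = 7.
Formula: S_i = 7 * 5^i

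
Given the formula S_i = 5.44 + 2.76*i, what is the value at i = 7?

S_7 = 5.44 + 2.76*7 = 5.44 + 19.32 = 24.76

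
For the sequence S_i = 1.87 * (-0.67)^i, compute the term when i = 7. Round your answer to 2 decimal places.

S_7 = 1.87 * (-0.67)^7 ≈ 1.87 * -0.0606 ≈ -0.11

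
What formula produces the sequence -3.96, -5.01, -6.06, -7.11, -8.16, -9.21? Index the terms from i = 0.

Check differences: -5.01 - -3.96 = -1.05
-6.06 - -5.01 = -1.05
Common difference d = -1.05.
First term a = -3.96.
Formula: S_i = -3.96 - 1.05*i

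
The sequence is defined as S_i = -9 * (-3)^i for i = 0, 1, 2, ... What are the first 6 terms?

This is a geometric sequence.
i=0: S_0 = -9 * (-3)^0 = -9
i=1: S_1 = -9 * (-3)^1 = 27
i=2: S_2 = -9 * (-3)^2 = -81
i=3: S_3 = -9 * (-3)^3 = 243
i=4: S_4 = -9 * (-3)^4 = -729
i=5: S_5 = -9 * (-3)^5 = 2187
The first 6 terms are: [-9, 27, -81, 243, -729, 2187]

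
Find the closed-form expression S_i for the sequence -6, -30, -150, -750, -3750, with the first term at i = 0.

Check ratios: -30 / -6 = 5.0
Common ratio r = 5.
First term a = -6.
Formula: S_i = -6 * 5^i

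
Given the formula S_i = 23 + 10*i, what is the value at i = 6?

S_6 = 23 + 10*6 = 23 + 60 = 83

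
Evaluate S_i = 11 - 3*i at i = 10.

S_10 = 11 + -3*10 = 11 + -30 = -19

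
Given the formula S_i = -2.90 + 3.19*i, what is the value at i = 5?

S_5 = -2.9 + 3.19*5 = -2.9 + 15.95 = 13.05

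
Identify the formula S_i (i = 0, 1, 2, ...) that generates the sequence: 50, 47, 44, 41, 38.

Check differences: 47 - 50 = -3
44 - 47 = -3
Common difference d = -3.
First term a = 50.
Formula: S_i = 50 - 3*i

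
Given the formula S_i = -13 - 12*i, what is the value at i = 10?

S_10 = -13 + -12*10 = -13 + -120 = -133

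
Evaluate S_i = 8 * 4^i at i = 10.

S_10 = 8 * 4^10 = 8 * 1048576 = 8388608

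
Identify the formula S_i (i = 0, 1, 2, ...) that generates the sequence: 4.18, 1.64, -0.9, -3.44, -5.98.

Check differences: 1.64 - 4.18 = -2.54
-0.9 - 1.64 = -2.54
Common difference d = -2.54.
First term a = 4.18.
Formula: S_i = 4.18 - 2.54*i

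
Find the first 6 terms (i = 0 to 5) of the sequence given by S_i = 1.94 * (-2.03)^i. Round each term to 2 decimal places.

This is a geometric sequence.
i=0: S_0 = 1.94 * (-2.03)^0 = 1.94
i=1: S_1 = 1.94 * (-2.03)^1 ≈ -3.94
i=2: S_2 = 1.94 * (-2.03)^2 ≈ 7.99
i=3: S_3 = 1.94 * (-2.03)^3 ≈ -16.23
i=4: S_4 = 1.94 * (-2.03)^4 ≈ 32.94
i=5: S_5 = 1.94 * (-2.03)^5 ≈ -66.88
The first 6 terms are: [1.94, -3.94, 7.99, -16.23, 32.94, -66.88]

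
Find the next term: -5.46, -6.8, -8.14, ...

Differences: -6.8 - -5.46 = -1.34
This is an arithmetic sequence with common difference d = -1.34.
Next term = -8.14 + -1.34 = -9.48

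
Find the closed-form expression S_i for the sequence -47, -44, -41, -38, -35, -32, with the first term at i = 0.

Check differences: -44 - -47 = 3
-41 - -44 = 3
Common difference d = 3.
First term a = -47.
Formula: S_i = -47 + 3*i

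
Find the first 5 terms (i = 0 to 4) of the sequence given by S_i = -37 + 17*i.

This is an arithmetic sequence.
i=0: S_0 = -37 + 17*0 = -37
i=1: S_1 = -37 + 17*1 = -20
i=2: S_2 = -37 + 17*2 = -3
i=3: S_3 = -37 + 17*3 = 14
i=4: S_4 = -37 + 17*4 = 31
The first 5 terms are: [-37, -20, -3, 14, 31]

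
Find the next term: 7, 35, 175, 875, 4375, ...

Ratios: 35 / 7 = 5.0
This is a geometric sequence with common ratio r = 5.
Next term = 4375 * 5 = 21875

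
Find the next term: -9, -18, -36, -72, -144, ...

Ratios: -18 / -9 = 2.0
This is a geometric sequence with common ratio r = 2.
Next term = -144 * 2 = -288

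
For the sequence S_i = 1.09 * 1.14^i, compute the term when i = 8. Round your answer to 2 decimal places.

S_8 = 1.09 * 1.14^8 ≈ 1.09 * 2.8526 ≈ 3.11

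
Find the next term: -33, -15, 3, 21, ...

Differences: -15 - -33 = 18
This is an arithmetic sequence with common difference d = 18.
Next term = 21 + 18 = 39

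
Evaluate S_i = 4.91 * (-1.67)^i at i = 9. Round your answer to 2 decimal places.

S_9 = 4.91 * (-1.67)^9 ≈ 4.91 * -101.0295 ≈ -496.05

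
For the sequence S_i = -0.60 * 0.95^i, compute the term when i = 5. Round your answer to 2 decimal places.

S_5 = -0.6 * 0.95^5 ≈ -0.6 * 0.7738 ≈ -0.46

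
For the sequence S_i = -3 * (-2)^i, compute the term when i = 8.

S_8 = -3 * (-2)^8 = -3 * 256 = -768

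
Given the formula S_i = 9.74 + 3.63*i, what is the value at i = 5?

S_5 = 9.74 + 3.63*5 = 9.74 + 18.15 = 27.89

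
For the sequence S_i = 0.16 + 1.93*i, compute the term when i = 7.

S_7 = 0.16 + 1.93*7 = 0.16 + 13.51 = 13.67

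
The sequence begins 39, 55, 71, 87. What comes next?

Differences: 55 - 39 = 16
This is an arithmetic sequence with common difference d = 16.
Next term = 87 + 16 = 103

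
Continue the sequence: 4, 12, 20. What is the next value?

Differences: 12 - 4 = 8
This is an arithmetic sequence with common difference d = 8.
Next term = 20 + 8 = 28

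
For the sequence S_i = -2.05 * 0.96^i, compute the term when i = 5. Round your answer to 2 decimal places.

S_5 = -2.05 * 0.96^5 ≈ -2.05 * 0.8154 ≈ -1.67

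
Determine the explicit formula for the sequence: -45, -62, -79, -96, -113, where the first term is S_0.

Check differences: -62 - -45 = -17
-79 - -62 = -17
Common difference d = -17.
First term a = -45.
Formula: S_i = -45 - 17*i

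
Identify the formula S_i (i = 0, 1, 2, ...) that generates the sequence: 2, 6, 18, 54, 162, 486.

Check ratios: 6 / 2 = 3.0
Common ratio r = 3.
First term a = 2.
Formula: S_i = 2 * 3^i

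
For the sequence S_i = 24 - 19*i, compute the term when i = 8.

S_8 = 24 + -19*8 = 24 + -152 = -128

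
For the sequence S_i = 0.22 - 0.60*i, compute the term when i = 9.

S_9 = 0.22 + -0.6*9 = 0.22 + -5.4 = -5.18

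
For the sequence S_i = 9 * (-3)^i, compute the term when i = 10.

S_10 = 9 * (-3)^10 = 9 * 59049 = 531441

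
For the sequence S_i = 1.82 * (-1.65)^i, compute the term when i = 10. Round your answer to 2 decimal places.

S_10 = 1.82 * (-1.65)^10 ≈ 1.82 * 149.5683 ≈ 272.21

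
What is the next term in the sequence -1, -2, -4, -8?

Ratios: -2 / -1 = 2.0
This is a geometric sequence with common ratio r = 2.
Next term = -8 * 2 = -16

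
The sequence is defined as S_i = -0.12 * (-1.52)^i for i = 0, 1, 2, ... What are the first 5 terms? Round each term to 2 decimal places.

This is a geometric sequence.
i=0: S_0 = -0.12 * (-1.52)^0 = -0.12
i=1: S_1 = -0.12 * (-1.52)^1 ≈ 0.18
i=2: S_2 = -0.12 * (-1.52)^2 ≈ -0.28
i=3: S_3 = -0.12 * (-1.52)^3 ≈ 0.42
i=4: S_4 = -0.12 * (-1.52)^4 ≈ -0.64
The first 5 terms are: [-0.12, 0.18, -0.28, 0.42, -0.64]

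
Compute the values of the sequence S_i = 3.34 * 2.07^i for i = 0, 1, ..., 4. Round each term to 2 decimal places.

This is a geometric sequence.
i=0: S_0 = 3.34 * 2.07^0 = 3.34
i=1: S_1 = 3.34 * 2.07^1 ≈ 6.91
i=2: S_2 = 3.34 * 2.07^2 ≈ 14.31
i=3: S_3 = 3.34 * 2.07^3 ≈ 29.62
i=4: S_4 = 3.34 * 2.07^4 ≈ 61.32
The first 5 terms are: [3.34, 6.91, 14.31, 29.62, 61.32]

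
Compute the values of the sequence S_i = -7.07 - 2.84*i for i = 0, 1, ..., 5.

This is an arithmetic sequence.
i=0: S_0 = -7.07 + -2.84*0 = -7.07
i=1: S_1 = -7.07 + -2.84*1 = -9.91
i=2: S_2 = -7.07 + -2.84*2 = -12.75
i=3: S_3 = -7.07 + -2.84*3 = -15.59
i=4: S_4 = -7.07 + -2.84*4 = -18.43
i=5: S_5 = -7.07 + -2.84*5 = -21.27
The first 6 terms are: [-7.07, -9.91, -12.75, -15.59, -18.43, -21.27]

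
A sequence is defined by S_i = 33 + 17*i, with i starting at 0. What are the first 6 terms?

This is an arithmetic sequence.
i=0: S_0 = 33 + 17*0 = 33
i=1: S_1 = 33 + 17*1 = 50
i=2: S_2 = 33 + 17*2 = 67
i=3: S_3 = 33 + 17*3 = 84
i=4: S_4 = 33 + 17*4 = 101
i=5: S_5 = 33 + 17*5 = 118
The first 6 terms are: [33, 50, 67, 84, 101, 118]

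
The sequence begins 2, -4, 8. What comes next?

Ratios: -4 / 2 = -2.0
This is a geometric sequence with common ratio r = -2.
Next term = 8 * -2 = -16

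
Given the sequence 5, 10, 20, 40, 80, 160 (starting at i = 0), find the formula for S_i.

Check ratios: 10 / 5 = 2.0
Common ratio r = 2.
First term a = 5.
Formula: S_i = 5 * 2^i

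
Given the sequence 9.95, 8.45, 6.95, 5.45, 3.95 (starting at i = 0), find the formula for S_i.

Check differences: 8.45 - 9.95 = -1.5
6.95 - 8.45 = -1.5
Common difference d = -1.5.
First term a = 9.95.
Formula: S_i = 9.95 - 1.50*i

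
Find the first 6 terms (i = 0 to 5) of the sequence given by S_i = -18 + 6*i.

This is an arithmetic sequence.
i=0: S_0 = -18 + 6*0 = -18
i=1: S_1 = -18 + 6*1 = -12
i=2: S_2 = -18 + 6*2 = -6
i=3: S_3 = -18 + 6*3 = 0
i=4: S_4 = -18 + 6*4 = 6
i=5: S_5 = -18 + 6*5 = 12
The first 6 terms are: [-18, -12, -6, 0, 6, 12]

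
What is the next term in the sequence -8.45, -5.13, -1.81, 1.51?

Differences: -5.13 - -8.45 = 3.32
This is an arithmetic sequence with common difference d = 3.32.
Next term = 1.51 + 3.32 = 4.83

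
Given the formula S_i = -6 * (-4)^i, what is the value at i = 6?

S_6 = -6 * (-4)^6 = -6 * 4096 = -24576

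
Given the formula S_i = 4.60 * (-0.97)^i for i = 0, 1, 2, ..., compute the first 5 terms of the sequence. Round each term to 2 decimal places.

This is a geometric sequence.
i=0: S_0 = 4.6 * (-0.97)^0 = 4.6
i=1: S_1 = 4.6 * (-0.97)^1 ≈ -4.46
i=2: S_2 = 4.6 * (-0.97)^2 ≈ 4.33
i=3: S_3 = 4.6 * (-0.97)^3 ≈ -4.2
i=4: S_4 = 4.6 * (-0.97)^4 ≈ 4.07
The first 5 terms are: [4.6, -4.46, 4.33, -4.2, 4.07]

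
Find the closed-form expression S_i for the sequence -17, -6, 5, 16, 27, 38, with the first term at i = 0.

Check differences: -6 - -17 = 11
5 - -6 = 11
Common difference d = 11.
First term a = -17.
Formula: S_i = -17 + 11*i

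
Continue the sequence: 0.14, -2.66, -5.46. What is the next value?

Differences: -2.66 - 0.14 = -2.8
This is an arithmetic sequence with common difference d = -2.8.
Next term = -5.46 + -2.8 = -8.26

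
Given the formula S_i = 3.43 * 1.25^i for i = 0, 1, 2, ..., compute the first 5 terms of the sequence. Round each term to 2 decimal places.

This is a geometric sequence.
i=0: S_0 = 3.43 * 1.25^0 = 3.43
i=1: S_1 = 3.43 * 1.25^1 ≈ 4.29
i=2: S_2 = 3.43 * 1.25^2 ≈ 5.36
i=3: S_3 = 3.43 * 1.25^3 ≈ 6.7
i=4: S_4 = 3.43 * 1.25^4 ≈ 8.37
The first 5 terms are: [3.43, 4.29, 5.36, 6.7, 8.37]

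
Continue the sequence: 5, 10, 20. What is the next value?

Ratios: 10 / 5 = 2.0
This is a geometric sequence with common ratio r = 2.
Next term = 20 * 2 = 40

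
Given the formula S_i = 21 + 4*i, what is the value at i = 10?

S_10 = 21 + 4*10 = 21 + 40 = 61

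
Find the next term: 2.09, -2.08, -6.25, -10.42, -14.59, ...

Differences: -2.08 - 2.09 = -4.17
This is an arithmetic sequence with common difference d = -4.17.
Next term = -14.59 + -4.17 = -18.76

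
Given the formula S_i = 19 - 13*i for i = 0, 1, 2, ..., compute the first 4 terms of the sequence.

This is an arithmetic sequence.
i=0: S_0 = 19 + -13*0 = 19
i=1: S_1 = 19 + -13*1 = 6
i=2: S_2 = 19 + -13*2 = -7
i=3: S_3 = 19 + -13*3 = -20
The first 4 terms are: [19, 6, -7, -20]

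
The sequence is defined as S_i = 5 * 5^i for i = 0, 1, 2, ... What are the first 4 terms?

This is a geometric sequence.
i=0: S_0 = 5 * 5^0 = 5
i=1: S_1 = 5 * 5^1 = 25
i=2: S_2 = 5 * 5^2 = 125
i=3: S_3 = 5 * 5^3 = 625
The first 4 terms are: [5, 25, 125, 625]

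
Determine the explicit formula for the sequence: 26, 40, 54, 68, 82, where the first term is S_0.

Check differences: 40 - 26 = 14
54 - 40 = 14
Common difference d = 14.
First term a = 26.
Formula: S_i = 26 + 14*i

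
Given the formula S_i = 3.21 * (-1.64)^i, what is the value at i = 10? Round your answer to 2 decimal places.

S_10 = 3.21 * (-1.64)^10 ≈ 3.21 * 140.7468 ≈ 451.8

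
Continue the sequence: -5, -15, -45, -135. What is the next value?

Ratios: -15 / -5 = 3.0
This is a geometric sequence with common ratio r = 3.
Next term = -135 * 3 = -405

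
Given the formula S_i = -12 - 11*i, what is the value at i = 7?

S_7 = -12 + -11*7 = -12 + -77 = -89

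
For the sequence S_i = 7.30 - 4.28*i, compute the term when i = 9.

S_9 = 7.3 + -4.28*9 = 7.3 + -38.52 = -31.22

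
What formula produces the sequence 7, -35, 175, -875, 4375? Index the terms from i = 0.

Check ratios: -35 / 7 = -5.0
Common ratio r = -5.
First term a = 7.
Formula: S_i = 7 * (-5)^i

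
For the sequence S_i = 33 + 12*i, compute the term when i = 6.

S_6 = 33 + 12*6 = 33 + 72 = 105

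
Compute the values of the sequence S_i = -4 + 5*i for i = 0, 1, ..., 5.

This is an arithmetic sequence.
i=0: S_0 = -4 + 5*0 = -4
i=1: S_1 = -4 + 5*1 = 1
i=2: S_2 = -4 + 5*2 = 6
i=3: S_3 = -4 + 5*3 = 11
i=4: S_4 = -4 + 5*4 = 16
i=5: S_5 = -4 + 5*5 = 21
The first 6 terms are: [-4, 1, 6, 11, 16, 21]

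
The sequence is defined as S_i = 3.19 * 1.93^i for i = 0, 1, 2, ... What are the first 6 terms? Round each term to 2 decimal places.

This is a geometric sequence.
i=0: S_0 = 3.19 * 1.93^0 = 3.19
i=1: S_1 = 3.19 * 1.93^1 ≈ 6.16
i=2: S_2 = 3.19 * 1.93^2 ≈ 11.88
i=3: S_3 = 3.19 * 1.93^3 ≈ 22.93
i=4: S_4 = 3.19 * 1.93^4 ≈ 44.26
i=5: S_5 = 3.19 * 1.93^5 ≈ 85.42
The first 6 terms are: [3.19, 6.16, 11.88, 22.93, 44.26, 85.42]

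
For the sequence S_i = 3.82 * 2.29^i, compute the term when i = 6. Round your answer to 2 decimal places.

S_6 = 3.82 * 2.29^6 ≈ 3.82 * 144.2158 ≈ 550.9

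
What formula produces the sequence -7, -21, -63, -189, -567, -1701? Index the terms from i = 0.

Check ratios: -21 / -7 = 3.0
Common ratio r = 3.
First term a = -7.
Formula: S_i = -7 * 3^i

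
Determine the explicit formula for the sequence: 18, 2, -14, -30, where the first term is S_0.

Check differences: 2 - 18 = -16
-14 - 2 = -16
Common difference d = -16.
First term a = 18.
Formula: S_i = 18 - 16*i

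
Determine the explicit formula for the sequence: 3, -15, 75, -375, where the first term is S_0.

Check ratios: -15 / 3 = -5.0
Common ratio r = -5.
First term a = 3.
Formula: S_i = 3 * (-5)^i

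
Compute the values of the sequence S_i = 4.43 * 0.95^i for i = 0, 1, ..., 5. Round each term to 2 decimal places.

This is a geometric sequence.
i=0: S_0 = 4.43 * 0.95^0 = 4.43
i=1: S_1 = 4.43 * 0.95^1 ≈ 4.21
i=2: S_2 = 4.43 * 0.95^2 ≈ 4.0
i=3: S_3 = 4.43 * 0.95^3 ≈ 3.8
i=4: S_4 = 4.43 * 0.95^4 ≈ 3.61
i=5: S_5 = 4.43 * 0.95^5 ≈ 3.43
The first 6 terms are: [4.43, 4.21, 4.0, 3.8, 3.61, 3.43]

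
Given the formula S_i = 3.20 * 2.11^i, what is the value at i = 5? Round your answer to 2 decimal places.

S_5 = 3.2 * 2.11^5 ≈ 3.2 * 41.8227 ≈ 133.83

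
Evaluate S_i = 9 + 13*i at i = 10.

S_10 = 9 + 13*10 = 9 + 130 = 139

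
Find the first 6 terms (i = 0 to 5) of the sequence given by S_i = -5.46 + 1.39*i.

This is an arithmetic sequence.
i=0: S_0 = -5.46 + 1.39*0 = -5.46
i=1: S_1 = -5.46 + 1.39*1 = -4.07
i=2: S_2 = -5.46 + 1.39*2 = -2.68
i=3: S_3 = -5.46 + 1.39*3 = -1.29
i=4: S_4 = -5.46 + 1.39*4 = 0.1
i=5: S_5 = -5.46 + 1.39*5 = 1.49
The first 6 terms are: [-5.46, -4.07, -2.68, -1.29, 0.1, 1.49]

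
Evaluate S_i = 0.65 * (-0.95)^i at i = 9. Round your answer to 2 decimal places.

S_9 = 0.65 * (-0.95)^9 ≈ 0.65 * -0.6302 ≈ -0.41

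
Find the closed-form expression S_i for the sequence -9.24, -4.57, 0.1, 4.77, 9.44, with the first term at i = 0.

Check differences: -4.57 - -9.24 = 4.67
0.1 - -4.57 = 4.67
Common difference d = 4.67.
First term a = -9.24.
Formula: S_i = -9.24 + 4.67*i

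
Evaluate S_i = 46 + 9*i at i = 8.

S_8 = 46 + 9*8 = 46 + 72 = 118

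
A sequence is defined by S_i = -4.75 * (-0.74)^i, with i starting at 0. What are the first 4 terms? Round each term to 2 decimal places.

This is a geometric sequence.
i=0: S_0 = -4.75 * (-0.74)^0 = -4.75
i=1: S_1 = -4.75 * (-0.74)^1 ≈ 3.52
i=2: S_2 = -4.75 * (-0.74)^2 ≈ -2.6
i=3: S_3 = -4.75 * (-0.74)^3 ≈ 1.92
The first 4 terms are: [-4.75, 3.52, -2.6, 1.92]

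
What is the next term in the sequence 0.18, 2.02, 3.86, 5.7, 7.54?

Differences: 2.02 - 0.18 = 1.84
This is an arithmetic sequence with common difference d = 1.84.
Next term = 7.54 + 1.84 = 9.38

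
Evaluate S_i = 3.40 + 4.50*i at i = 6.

S_6 = 3.4 + 4.5*6 = 3.4 + 27.0 = 30.4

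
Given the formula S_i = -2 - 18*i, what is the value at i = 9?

S_9 = -2 + -18*9 = -2 + -162 = -164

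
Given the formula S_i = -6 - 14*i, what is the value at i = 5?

S_5 = -6 + -14*5 = -6 + -70 = -76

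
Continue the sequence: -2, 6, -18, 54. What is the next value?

Ratios: 6 / -2 = -3.0
This is a geometric sequence with common ratio r = -3.
Next term = 54 * -3 = -162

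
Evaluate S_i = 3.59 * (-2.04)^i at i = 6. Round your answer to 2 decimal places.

S_6 = 3.59 * (-2.04)^6 ≈ 3.59 * 72.0744 ≈ 258.75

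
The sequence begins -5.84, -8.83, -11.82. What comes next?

Differences: -8.83 - -5.84 = -2.99
This is an arithmetic sequence with common difference d = -2.99.
Next term = -11.82 + -2.99 = -14.81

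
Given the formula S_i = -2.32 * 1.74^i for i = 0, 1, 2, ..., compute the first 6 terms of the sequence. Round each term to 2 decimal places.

This is a geometric sequence.
i=0: S_0 = -2.32 * 1.74^0 = -2.32
i=1: S_1 = -2.32 * 1.74^1 ≈ -4.04
i=2: S_2 = -2.32 * 1.74^2 ≈ -7.02
i=3: S_3 = -2.32 * 1.74^3 ≈ -12.22
i=4: S_4 = -2.32 * 1.74^4 ≈ -21.27
i=5: S_5 = -2.32 * 1.74^5 ≈ -37.0
The first 6 terms are: [-2.32, -4.04, -7.02, -12.22, -21.27, -37.0]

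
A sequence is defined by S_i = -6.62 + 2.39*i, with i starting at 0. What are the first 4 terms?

This is an arithmetic sequence.
i=0: S_0 = -6.62 + 2.39*0 = -6.62
i=1: S_1 = -6.62 + 2.39*1 = -4.23
i=2: S_2 = -6.62 + 2.39*2 = -1.84
i=3: S_3 = -6.62 + 2.39*3 = 0.55
The first 4 terms are: [-6.62, -4.23, -1.84, 0.55]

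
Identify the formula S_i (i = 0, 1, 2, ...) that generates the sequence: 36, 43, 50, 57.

Check differences: 43 - 36 = 7
50 - 43 = 7
Common difference d = 7.
First term a = 36.
Formula: S_i = 36 + 7*i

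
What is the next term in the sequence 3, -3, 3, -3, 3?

Ratios: -3 / 3 = -1.0
This is a geometric sequence with common ratio r = -1.
Next term = 3 * -1 = -3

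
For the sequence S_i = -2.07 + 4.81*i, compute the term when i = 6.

S_6 = -2.07 + 4.81*6 = -2.07 + 28.86 = 26.79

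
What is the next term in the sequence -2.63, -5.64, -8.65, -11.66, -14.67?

Differences: -5.64 - -2.63 = -3.01
This is an arithmetic sequence with common difference d = -3.01.
Next term = -14.67 + -3.01 = -17.68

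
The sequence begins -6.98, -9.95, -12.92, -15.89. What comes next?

Differences: -9.95 - -6.98 = -2.97
This is an arithmetic sequence with common difference d = -2.97.
Next term = -15.89 + -2.97 = -18.86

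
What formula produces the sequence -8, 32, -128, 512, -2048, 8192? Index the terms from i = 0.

Check ratios: 32 / -8 = -4.0
Common ratio r = -4.
First term a = -8.
Formula: S_i = -8 * (-4)^i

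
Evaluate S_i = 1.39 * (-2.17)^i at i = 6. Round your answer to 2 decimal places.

S_6 = 1.39 * (-2.17)^6 ≈ 1.39 * 104.4139 ≈ 145.14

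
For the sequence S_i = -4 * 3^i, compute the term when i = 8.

S_8 = -4 * 3^8 = -4 * 6561 = -26244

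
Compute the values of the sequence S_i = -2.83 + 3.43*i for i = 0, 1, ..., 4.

This is an arithmetic sequence.
i=0: S_0 = -2.83 + 3.43*0 = -2.83
i=1: S_1 = -2.83 + 3.43*1 = 0.6
i=2: S_2 = -2.83 + 3.43*2 = 4.03
i=3: S_3 = -2.83 + 3.43*3 = 7.46
i=4: S_4 = -2.83 + 3.43*4 = 10.89
The first 5 terms are: [-2.83, 0.6, 4.03, 7.46, 10.89]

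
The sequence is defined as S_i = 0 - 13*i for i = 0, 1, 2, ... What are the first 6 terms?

This is an arithmetic sequence.
i=0: S_0 = 0 + -13*0 = 0
i=1: S_1 = 0 + -13*1 = -13
i=2: S_2 = 0 + -13*2 = -26
i=3: S_3 = 0 + -13*3 = -39
i=4: S_4 = 0 + -13*4 = -52
i=5: S_5 = 0 + -13*5 = -65
The first 6 terms are: [0, -13, -26, -39, -52, -65]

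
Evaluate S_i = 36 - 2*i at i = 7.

S_7 = 36 + -2*7 = 36 + -14 = 22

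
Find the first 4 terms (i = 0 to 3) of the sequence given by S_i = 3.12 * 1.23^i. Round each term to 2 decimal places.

This is a geometric sequence.
i=0: S_0 = 3.12 * 1.23^0 = 3.12
i=1: S_1 = 3.12 * 1.23^1 ≈ 3.84
i=2: S_2 = 3.12 * 1.23^2 ≈ 4.72
i=3: S_3 = 3.12 * 1.23^3 ≈ 5.81
The first 4 terms are: [3.12, 3.84, 4.72, 5.81]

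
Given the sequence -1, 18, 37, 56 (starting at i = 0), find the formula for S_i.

Check differences: 18 - -1 = 19
37 - 18 = 19
Common difference d = 19.
First term a = -1.
Formula: S_i = -1 + 19*i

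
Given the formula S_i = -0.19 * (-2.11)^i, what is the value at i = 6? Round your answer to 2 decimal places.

S_6 = -0.19 * (-2.11)^6 ≈ -0.19 * 88.2459 ≈ -16.77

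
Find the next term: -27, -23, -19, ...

Differences: -23 - -27 = 4
This is an arithmetic sequence with common difference d = 4.
Next term = -19 + 4 = -15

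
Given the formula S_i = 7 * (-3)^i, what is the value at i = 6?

S_6 = 7 * (-3)^6 = 7 * 729 = 5103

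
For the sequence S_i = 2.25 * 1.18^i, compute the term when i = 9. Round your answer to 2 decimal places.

S_9 = 2.25 * 1.18^9 ≈ 2.25 * 4.4355 ≈ 9.98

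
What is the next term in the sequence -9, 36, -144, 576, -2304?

Ratios: 36 / -9 = -4.0
This is a geometric sequence with common ratio r = -4.
Next term = -2304 * -4 = 9216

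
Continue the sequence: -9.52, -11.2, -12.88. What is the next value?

Differences: -11.2 - -9.52 = -1.68
This is an arithmetic sequence with common difference d = -1.68.
Next term = -12.88 + -1.68 = -14.56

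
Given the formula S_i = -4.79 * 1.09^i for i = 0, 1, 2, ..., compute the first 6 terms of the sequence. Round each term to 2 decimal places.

This is a geometric sequence.
i=0: S_0 = -4.79 * 1.09^0 = -4.79
i=1: S_1 = -4.79 * 1.09^1 ≈ -5.22
i=2: S_2 = -4.79 * 1.09^2 ≈ -5.69
i=3: S_3 = -4.79 * 1.09^3 ≈ -6.2
i=4: S_4 = -4.79 * 1.09^4 ≈ -6.76
i=5: S_5 = -4.79 * 1.09^5 ≈ -7.37
The first 6 terms are: [-4.79, -5.22, -5.69, -6.2, -6.76, -7.37]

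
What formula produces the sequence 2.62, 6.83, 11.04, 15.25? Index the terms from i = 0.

Check differences: 6.83 - 2.62 = 4.21
11.04 - 6.83 = 4.21
Common difference d = 4.21.
First term a = 2.62.
Formula: S_i = 2.62 + 4.21*i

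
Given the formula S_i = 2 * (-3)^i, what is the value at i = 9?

S_9 = 2 * (-3)^9 = 2 * -19683 = -39366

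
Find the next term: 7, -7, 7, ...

Ratios: -7 / 7 = -1.0
This is a geometric sequence with common ratio r = -1.
Next term = 7 * -1 = -7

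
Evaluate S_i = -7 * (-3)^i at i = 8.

S_8 = -7 * (-3)^8 = -7 * 6561 = -45927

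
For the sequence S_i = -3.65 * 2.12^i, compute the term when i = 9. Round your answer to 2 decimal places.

S_9 = -3.65 * 2.12^9 ≈ -3.65 * 865.0132 ≈ -3157.3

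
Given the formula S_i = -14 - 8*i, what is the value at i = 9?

S_9 = -14 + -8*9 = -14 + -72 = -86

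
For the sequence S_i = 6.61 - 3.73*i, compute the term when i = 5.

S_5 = 6.61 + -3.73*5 = 6.61 + -18.65 = -12.04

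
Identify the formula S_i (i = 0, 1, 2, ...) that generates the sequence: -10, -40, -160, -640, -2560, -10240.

Check ratios: -40 / -10 = 4.0
Common ratio r = 4.
First term a = -10.
Formula: S_i = -10 * 4^i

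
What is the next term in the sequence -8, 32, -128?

Ratios: 32 / -8 = -4.0
This is a geometric sequence with common ratio r = -4.
Next term = -128 * -4 = 512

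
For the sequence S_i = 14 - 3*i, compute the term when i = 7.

S_7 = 14 + -3*7 = 14 + -21 = -7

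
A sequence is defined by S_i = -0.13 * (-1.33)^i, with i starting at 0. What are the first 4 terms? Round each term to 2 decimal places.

This is a geometric sequence.
i=0: S_0 = -0.13 * (-1.33)^0 = -0.13
i=1: S_1 = -0.13 * (-1.33)^1 ≈ 0.17
i=2: S_2 = -0.13 * (-1.33)^2 ≈ -0.23
i=3: S_3 = -0.13 * (-1.33)^3 ≈ 0.31
The first 4 terms are: [-0.13, 0.17, -0.23, 0.31]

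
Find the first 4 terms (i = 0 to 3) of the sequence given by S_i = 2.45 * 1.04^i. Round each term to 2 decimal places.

This is a geometric sequence.
i=0: S_0 = 2.45 * 1.04^0 = 2.45
i=1: S_1 = 2.45 * 1.04^1 ≈ 2.55
i=2: S_2 = 2.45 * 1.04^2 ≈ 2.65
i=3: S_3 = 2.45 * 1.04^3 ≈ 2.76
The first 4 terms are: [2.45, 2.55, 2.65, 2.76]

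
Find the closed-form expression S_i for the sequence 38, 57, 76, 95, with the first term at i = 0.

Check differences: 57 - 38 = 19
76 - 57 = 19
Common difference d = 19.
First term a = 38.
Formula: S_i = 38 + 19*i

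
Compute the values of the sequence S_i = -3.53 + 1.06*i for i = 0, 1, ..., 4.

This is an arithmetic sequence.
i=0: S_0 = -3.53 + 1.06*0 = -3.53
i=1: S_1 = -3.53 + 1.06*1 = -2.47
i=2: S_2 = -3.53 + 1.06*2 = -1.41
i=3: S_3 = -3.53 + 1.06*3 = -0.35
i=4: S_4 = -3.53 + 1.06*4 = 0.71
The first 5 terms are: [-3.53, -2.47, -1.41, -0.35, 0.71]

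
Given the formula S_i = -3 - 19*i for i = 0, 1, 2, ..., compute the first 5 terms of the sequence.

This is an arithmetic sequence.
i=0: S_0 = -3 + -19*0 = -3
i=1: S_1 = -3 + -19*1 = -22
i=2: S_2 = -3 + -19*2 = -41
i=3: S_3 = -3 + -19*3 = -60
i=4: S_4 = -3 + -19*4 = -79
The first 5 terms are: [-3, -22, -41, -60, -79]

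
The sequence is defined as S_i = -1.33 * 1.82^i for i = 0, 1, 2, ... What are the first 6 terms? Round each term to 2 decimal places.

This is a geometric sequence.
i=0: S_0 = -1.33 * 1.82^0 = -1.33
i=1: S_1 = -1.33 * 1.82^1 ≈ -2.42
i=2: S_2 = -1.33 * 1.82^2 ≈ -4.41
i=3: S_3 = -1.33 * 1.82^3 ≈ -8.02
i=4: S_4 = -1.33 * 1.82^4 ≈ -14.59
i=5: S_5 = -1.33 * 1.82^5 ≈ -26.56
The first 6 terms are: [-1.33, -2.42, -4.41, -8.02, -14.59, -26.56]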